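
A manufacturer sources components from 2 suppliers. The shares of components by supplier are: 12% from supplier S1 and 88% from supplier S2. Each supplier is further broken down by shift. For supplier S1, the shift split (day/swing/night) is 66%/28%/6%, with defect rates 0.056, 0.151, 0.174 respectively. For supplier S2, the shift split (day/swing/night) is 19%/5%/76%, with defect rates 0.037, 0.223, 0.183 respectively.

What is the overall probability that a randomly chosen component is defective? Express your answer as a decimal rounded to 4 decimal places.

P(D|S1) = 0.66·0.056 + 0.28·0.151 + 0.06·0.174 = 0.03696 + 0.04228 + 0.01044 = 0.08968
P(D|S2) = 0.19·0.037 + 0.05·0.223 + 0.76·0.183 = 0.00703 + 0.01115 + 0.13908 = 0.15726
Then overall,
P(D) = 0.12·0.08968 + 0.88·0.15726
      = 0.0107616 + 0.1383888 = 0.1491504

P(D) ≈ 0.1492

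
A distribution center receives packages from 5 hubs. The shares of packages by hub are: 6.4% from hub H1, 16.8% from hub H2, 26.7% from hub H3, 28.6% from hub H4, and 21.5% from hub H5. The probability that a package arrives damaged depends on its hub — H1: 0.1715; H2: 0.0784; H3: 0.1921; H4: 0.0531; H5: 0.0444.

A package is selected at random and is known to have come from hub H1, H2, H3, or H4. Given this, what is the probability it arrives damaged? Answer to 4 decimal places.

P(D|S) ≈ 0.1154

Let S = {H1, H2, H3, H4}.
P(S) = 0.064 + 0.168 + 0.267 + 0.286 = 0.785.
P(D ∩ S) = 0.1715·0.064 + 0.0784·0.168 + 0.1921·0.267 + 0.0531·0.286 = 0.010976 + 0.0131712 + 0.0512907 + 0.0151866 = 0.0906245.
P(D | S) = 0.0906245 / 0.785 = 0.115445…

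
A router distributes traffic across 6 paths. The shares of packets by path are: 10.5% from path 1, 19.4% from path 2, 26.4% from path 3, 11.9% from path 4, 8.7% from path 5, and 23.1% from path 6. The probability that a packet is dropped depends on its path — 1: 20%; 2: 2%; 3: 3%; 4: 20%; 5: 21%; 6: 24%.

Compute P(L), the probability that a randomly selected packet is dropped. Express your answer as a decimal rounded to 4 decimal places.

P(L) = P(L|1)·P(1) + P(L|2)·P(2) + P(L|3)·P(3) + P(L|4)·P(4) + P(L|5)·P(5) + P(L|6)·P(6)
      = 0.2·0.105 + 0.02·0.194 + 0.03·0.264 + 0.2·0.119 + 0.21·0.087 + 0.24·0.231
      = 0.021 + 0.00388 + 0.00792 + 0.0238 + 0.01827 + 0.05544 = 0.13031

P(L) ≈ 0.1303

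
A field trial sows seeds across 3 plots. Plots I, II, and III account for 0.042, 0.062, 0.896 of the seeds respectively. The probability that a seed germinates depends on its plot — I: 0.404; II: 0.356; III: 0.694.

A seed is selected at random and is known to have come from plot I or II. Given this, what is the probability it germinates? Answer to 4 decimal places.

Let S = {I, II}.
P(S) = 0.042 + 0.062 = 0.104.
P(G ∩ S) = 0.404·0.042 + 0.356·0.062 = 0.016968 + 0.022072 = 0.03904.
P(G | S) = 0.03904 / 0.104 = 0.375385…

P(G|S) ≈ 0.3754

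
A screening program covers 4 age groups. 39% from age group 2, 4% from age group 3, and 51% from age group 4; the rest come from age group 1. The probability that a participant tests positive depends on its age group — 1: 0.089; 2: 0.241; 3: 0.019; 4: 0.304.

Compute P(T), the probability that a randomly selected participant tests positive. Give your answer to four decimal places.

P(1) = 1 − (0.39 + 0.04 + 0.51) = 0.06.
Summing over the partition,
P(T) = P(T|1)·P(1) + P(T|2)·P(2) + P(T|3)·P(3) + P(T|4)·P(4)
      = 0.089·0.06 + 0.241·0.39 + 0.019·0.04 + 0.304·0.51
      = 0.00534 + 0.09399 + 0.00076 + 0.15504 = 0.25513

0.2551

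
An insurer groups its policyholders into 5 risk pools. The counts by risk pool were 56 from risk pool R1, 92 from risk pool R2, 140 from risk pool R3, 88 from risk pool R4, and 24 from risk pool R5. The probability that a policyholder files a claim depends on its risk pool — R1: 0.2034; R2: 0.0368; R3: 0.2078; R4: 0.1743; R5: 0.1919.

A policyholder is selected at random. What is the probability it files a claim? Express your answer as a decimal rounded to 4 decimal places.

Total: 56 + 92 + 140 + 88 + 24 = 400.
P(R1) = 56/400 = 0.14. P(R2) = 92/400 = 0.23. P(R3) = 140/400 = 0.35. P(R4) = 88/400 = 0.22. P(R5) = 24/400 = 0.06.
P(C) = P(C|R1)·P(R1) + P(C|R2)·P(R2) + P(C|R3)·P(R3) + P(C|R4)·P(R4) + P(C|R5)·P(R5)
      = 0.2034·0.14 + 0.0368·0.23 + 0.2078·0.35 + 0.1743·0.22 + 0.1919·0.06
      = 0.028476 + 0.008464 + 0.07273 + 0.038346 + 0.011514 = 0.15953

0.1595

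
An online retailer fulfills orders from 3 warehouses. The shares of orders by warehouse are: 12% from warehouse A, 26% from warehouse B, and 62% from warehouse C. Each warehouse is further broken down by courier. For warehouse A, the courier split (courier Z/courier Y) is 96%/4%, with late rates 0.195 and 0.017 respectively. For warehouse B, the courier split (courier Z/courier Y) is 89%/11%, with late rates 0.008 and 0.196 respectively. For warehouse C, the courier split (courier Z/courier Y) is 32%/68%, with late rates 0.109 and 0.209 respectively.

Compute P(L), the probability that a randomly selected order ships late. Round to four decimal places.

P(L|A) = 0.96·0.195 + 0.04·0.017 = 0.1872 + 0.00068 = 0.18788
P(L|B) = 0.89·0.008 + 0.11·0.196 = 0.00712 + 0.02156 = 0.02868
P(L|C) = 0.32·0.109 + 0.68·0.209 = 0.03488 + 0.14212 = 0.177
Then overall,
P(L) = 0.12·0.18788 + 0.26·0.02868 + 0.62·0.177
      = 0.0225456 + 0.0074568 + 0.10974 = 0.1397424

0.1397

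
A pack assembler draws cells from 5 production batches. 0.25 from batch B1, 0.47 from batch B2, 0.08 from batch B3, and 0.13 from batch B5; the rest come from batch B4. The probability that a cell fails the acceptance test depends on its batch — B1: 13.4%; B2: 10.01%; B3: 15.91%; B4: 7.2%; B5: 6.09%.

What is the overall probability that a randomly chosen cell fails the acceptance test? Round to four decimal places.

P(B4) = 1 − (0.25 + 0.47 + 0.08 + 0.13) = 0.07.
By the law of total probability,
P(F) = P(F|B1)·P(B1) + P(F|B2)·P(B2) + P(F|B3)·P(B3) + P(F|B4)·P(B4) + P(F|B5)·P(B5)
      = 0.134·0.25 + 0.1001·0.47 + 0.1591·0.08 + 0.072·0.07 + 0.0609·0.13
      = 0.0335 + 0.047047 + 0.012728 + 0.00504 + 0.007917 = 0.106232

P(F) ≈ 0.1062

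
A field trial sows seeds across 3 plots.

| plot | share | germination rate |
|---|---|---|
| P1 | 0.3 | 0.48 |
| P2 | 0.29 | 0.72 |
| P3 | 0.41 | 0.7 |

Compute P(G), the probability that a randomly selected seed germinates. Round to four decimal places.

P(G) ≈ 0.6398

P(G) = P(G|P1)·P(P1) + P(G|P2)·P(P2) + P(G|P3)·P(P3)
      = 0.48·0.3 + 0.72·0.29 + 0.7·0.41
      = 0.144 + 0.2088 + 0.287 = 0.6398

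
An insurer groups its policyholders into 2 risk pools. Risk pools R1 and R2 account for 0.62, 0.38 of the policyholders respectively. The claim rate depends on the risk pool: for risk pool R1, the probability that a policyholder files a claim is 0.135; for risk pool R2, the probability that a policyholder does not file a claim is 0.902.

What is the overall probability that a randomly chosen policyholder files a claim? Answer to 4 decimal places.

P(C|R2) = 1 − 0.902 = 0.098.
Using total probability over the partition,
P(C) = P(C|R1)·P(R1) + P(C|R2)·P(R2)
      = 0.135·0.62 + 0.098·0.38
      = 0.0837 + 0.03724 = 0.12094

0.1209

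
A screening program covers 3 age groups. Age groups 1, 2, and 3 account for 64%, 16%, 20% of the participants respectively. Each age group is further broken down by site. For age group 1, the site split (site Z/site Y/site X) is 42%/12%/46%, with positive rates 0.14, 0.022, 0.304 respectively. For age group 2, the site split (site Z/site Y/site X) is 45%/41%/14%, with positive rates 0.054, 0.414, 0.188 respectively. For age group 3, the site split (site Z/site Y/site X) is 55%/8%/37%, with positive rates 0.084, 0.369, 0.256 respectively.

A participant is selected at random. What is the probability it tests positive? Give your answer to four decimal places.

0.1982

P(T|1) = 0.42·0.14 + 0.12·0.022 + 0.46·0.304 = 0.0588 + 0.00264 + 0.13984 = 0.20128
P(T|2) = 0.45·0.054 + 0.41·0.414 + 0.14·0.188 = 0.0243 + 0.16974 + 0.02632 = 0.22036
P(T|3) = 0.55·0.084 + 0.08·0.369 + 0.37·0.256 = 0.0462 + 0.02952 + 0.09472 = 0.17044
By total probability over the outer partition,
P(T) = 0.64·0.20128 + 0.16·0.22036 + 0.2·0.17044
      = 0.1288192 + 0.0352576 + 0.034088 = 0.1981648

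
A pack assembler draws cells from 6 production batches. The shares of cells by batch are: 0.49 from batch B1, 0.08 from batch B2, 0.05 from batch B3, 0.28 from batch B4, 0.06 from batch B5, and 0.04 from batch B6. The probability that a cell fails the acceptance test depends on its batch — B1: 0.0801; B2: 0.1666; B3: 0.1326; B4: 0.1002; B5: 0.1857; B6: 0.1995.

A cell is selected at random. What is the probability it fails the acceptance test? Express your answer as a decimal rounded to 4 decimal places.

P(F) = P(F|B1)·P(B1) + P(F|B2)·P(B2) + P(F|B3)·P(B3) + P(F|B4)·P(B4) + P(F|B5)·P(B5) + P(F|B6)·P(B6)
      = 0.0801·0.49 + 0.1666·0.08 + 0.1326·0.05 + 0.1002·0.28 + 0.1857·0.06 + 0.1995·0.04
      = 0.039249 + 0.013328 + 0.00663 + 0.028056 + 0.011142 + 0.00798 = 0.106385

P(F) ≈ 0.1064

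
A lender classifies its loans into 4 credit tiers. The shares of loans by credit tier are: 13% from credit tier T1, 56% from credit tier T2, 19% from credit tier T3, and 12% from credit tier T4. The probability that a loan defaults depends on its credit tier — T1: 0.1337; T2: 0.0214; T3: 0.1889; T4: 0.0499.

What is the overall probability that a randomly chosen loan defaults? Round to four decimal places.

P(D) ≈ 0.0712

Using total probability over the partition,
P(D) = P(D|T1)·P(T1) + P(D|T2)·P(T2) + P(D|T3)·P(T3) + P(D|T4)·P(T4)
      = 0.1337·0.13 + 0.0214·0.56 + 0.1889·0.19 + 0.0499·0.12
      = 0.017381 + 0.011984 + 0.035891 + 0.005988 = 0.071244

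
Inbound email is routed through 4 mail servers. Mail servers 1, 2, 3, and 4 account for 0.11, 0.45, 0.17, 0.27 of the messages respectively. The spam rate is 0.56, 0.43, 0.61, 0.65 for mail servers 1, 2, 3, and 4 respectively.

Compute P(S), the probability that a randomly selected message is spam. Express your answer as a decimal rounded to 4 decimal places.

Using total probability over the partition,
P(S) = P(S|1)·P(1) + P(S|2)·P(2) + P(S|3)·P(3) + P(S|4)·P(4)
      = 0.56·0.11 + 0.43·0.45 + 0.61·0.17 + 0.65·0.27
      = 0.0616 + 0.1935 + 0.1037 + 0.1755 = 0.5343

P(S) ≈ 0.5343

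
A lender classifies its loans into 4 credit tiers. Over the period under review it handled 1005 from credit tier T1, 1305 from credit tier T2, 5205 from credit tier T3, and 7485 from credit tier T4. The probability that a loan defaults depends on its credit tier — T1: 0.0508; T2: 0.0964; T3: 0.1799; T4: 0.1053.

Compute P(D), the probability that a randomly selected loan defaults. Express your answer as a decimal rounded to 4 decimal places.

P(D) ≈ 0.1268

Total: 1005 + 1305 + 5205 + 7485 = 15000.
P(T1) = 1005/15000 = 0.067. P(T2) = 1305/15000 = 0.087. P(T3) = 5205/15000 = 0.347. P(T4) = 7485/15000 = 0.499.
P(D) = P(D|T1)·P(T1) + P(D|T2)·P(T2) + P(D|T3)·P(T3) + P(D|T4)·P(T4)
      = 0.0508·0.067 + 0.0964·0.087 + 0.1799·0.347 + 0.1053·0.499
      = 0.0034036 + 0.0083868 + 0.0624253 + 0.0525447 = 0.1267604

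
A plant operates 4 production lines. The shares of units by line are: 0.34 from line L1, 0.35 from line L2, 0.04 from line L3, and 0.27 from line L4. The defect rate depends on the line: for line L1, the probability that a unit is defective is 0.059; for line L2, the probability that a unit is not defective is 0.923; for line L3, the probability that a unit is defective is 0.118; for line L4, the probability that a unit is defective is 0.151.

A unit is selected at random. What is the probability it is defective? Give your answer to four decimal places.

P(D|L2) = 1 − 0.923 = 0.077.
By the law of total probability,
P(D) = P(D|L1)·P(L1) + P(D|L2)·P(L2) + P(D|L3)·P(L3) + P(D|L4)·P(L4)
      = 0.059·0.34 + 0.077·0.35 + 0.118·0.04 + 0.151·0.27
      = 0.02006 + 0.02695 + 0.00472 + 0.04077 = 0.0925

P(D) ≈ 0.0925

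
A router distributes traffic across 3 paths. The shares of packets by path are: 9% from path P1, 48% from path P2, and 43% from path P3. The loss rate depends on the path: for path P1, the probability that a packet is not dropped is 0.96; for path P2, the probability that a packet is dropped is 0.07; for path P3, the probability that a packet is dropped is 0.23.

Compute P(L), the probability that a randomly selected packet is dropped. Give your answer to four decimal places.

P(L|P1) = 1 − 0.96 = 0.04.
Using total probability over the partition,
P(L) = P(L|P1)·P(P1) + P(L|P2)·P(P2) + P(L|P3)·P(P3)
      = 0.04·0.09 + 0.07·0.48 + 0.23·0.43
      = 0.0036 + 0.0336 + 0.0989 = 0.1361

0.1361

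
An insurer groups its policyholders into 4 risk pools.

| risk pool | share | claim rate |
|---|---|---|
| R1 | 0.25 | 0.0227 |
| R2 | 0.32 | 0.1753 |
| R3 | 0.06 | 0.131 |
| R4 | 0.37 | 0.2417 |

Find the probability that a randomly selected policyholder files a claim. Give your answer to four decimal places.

0.1591

P(C) = P(C|R1)·P(R1) + P(C|R2)·P(R2) + P(C|R3)·P(R3) + P(C|R4)·P(R4)
      = 0.0227·0.25 + 0.1753·0.32 + 0.131·0.06 + 0.2417·0.37
      = 0.005675 + 0.056096 + 0.00786 + 0.089429 = 0.15906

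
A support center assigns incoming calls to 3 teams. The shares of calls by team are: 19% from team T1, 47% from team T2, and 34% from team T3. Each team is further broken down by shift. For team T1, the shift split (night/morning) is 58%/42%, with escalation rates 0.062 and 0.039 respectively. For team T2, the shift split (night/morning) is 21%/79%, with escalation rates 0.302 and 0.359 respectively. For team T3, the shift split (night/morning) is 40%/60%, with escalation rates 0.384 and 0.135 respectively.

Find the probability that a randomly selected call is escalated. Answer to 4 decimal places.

P(E|T1) = 0.58·0.062 + 0.42·0.039 = 0.03596 + 0.01638 = 0.05234
P(E|T2) = 0.21·0.302 + 0.79·0.359 = 0.06342 + 0.28361 = 0.34703
P(E|T3) = 0.4·0.384 + 0.6·0.135 = 0.1536 + 0.081 = 0.2346
By total probability over the outer partition,
P(E) = 0.19·0.05234 + 0.47·0.34703 + 0.34·0.2346
      = 0.0099446 + 0.1631041 + 0.079764 = 0.2528127

P(E) ≈ 0.2528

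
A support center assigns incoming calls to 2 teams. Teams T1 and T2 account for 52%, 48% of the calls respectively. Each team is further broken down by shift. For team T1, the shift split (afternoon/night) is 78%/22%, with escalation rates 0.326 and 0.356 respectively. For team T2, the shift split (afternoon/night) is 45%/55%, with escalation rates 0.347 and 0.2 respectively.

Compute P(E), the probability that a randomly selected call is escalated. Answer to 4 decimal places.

P(E|T1) = 0.78·0.326 + 0.22·0.356 = 0.25428 + 0.07832 = 0.3326
P(E|T2) = 0.45·0.347 + 0.55·0.2 = 0.15615 + 0.11 = 0.26615
Then overall,
P(E) = 0.52·0.3326 + 0.48·0.26615
      = 0.172952 + 0.127752 = 0.300704

0.3007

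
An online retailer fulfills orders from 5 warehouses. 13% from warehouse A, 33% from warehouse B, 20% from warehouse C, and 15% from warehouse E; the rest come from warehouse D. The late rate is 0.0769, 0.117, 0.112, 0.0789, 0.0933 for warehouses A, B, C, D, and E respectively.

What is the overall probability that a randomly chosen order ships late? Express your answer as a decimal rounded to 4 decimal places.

0.1000

P(D) = 1 − (0.13 + 0.33 + 0.2 + 0.15) = 0.19.
By the law of total probability,
P(L) = P(L|A)·P(A) + P(L|B)·P(B) + P(L|C)·P(C) + P(L|D)·P(D) + P(L|E)·P(E)
      = 0.0769·0.13 + 0.117·0.33 + 0.112·0.2 + 0.0789·0.19 + 0.0933·0.15
      = 0.009997 + 0.03861 + 0.0224 + 0.014991 + 0.013995 = 0.099993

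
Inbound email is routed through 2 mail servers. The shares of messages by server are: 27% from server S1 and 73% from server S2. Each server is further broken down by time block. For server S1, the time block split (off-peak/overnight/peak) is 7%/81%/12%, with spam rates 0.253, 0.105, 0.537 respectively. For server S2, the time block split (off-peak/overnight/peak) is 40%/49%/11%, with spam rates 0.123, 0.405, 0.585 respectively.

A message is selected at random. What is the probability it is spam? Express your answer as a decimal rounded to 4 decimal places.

0.2729

P(S|S1) = 0.07·0.253 + 0.81·0.105 + 0.12·0.537 = 0.01771 + 0.08505 + 0.06444 = 0.1672
P(S|S2) = 0.4·0.123 + 0.49·0.405 + 0.11·0.585 = 0.0492 + 0.19845 + 0.06435 = 0.312
By total probability over the outer partition,
P(S) = 0.27·0.1672 + 0.73·0.312
      = 0.045144 + 0.22776 = 0.272904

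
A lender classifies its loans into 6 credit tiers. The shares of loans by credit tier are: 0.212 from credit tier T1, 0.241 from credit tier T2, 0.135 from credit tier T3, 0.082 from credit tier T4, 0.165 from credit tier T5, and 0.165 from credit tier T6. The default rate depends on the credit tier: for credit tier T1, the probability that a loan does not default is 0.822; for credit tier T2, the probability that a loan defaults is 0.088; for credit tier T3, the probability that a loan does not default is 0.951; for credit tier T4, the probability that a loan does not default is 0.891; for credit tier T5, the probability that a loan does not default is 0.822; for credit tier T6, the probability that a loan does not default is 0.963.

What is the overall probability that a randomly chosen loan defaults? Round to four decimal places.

P(D|T1) = 1 − 0.822 = 0.178.
P(D|T3) = 1 − 0.951 = 0.049.
P(D|T4) = 1 − 0.891 = 0.109.
P(D|T5) = 1 − 0.822 = 0.178.
P(D|T6) = 1 − 0.963 = 0.037.
P(D) = P(D|T1)·P(T1) + P(D|T2)·P(T2) + P(D|T3)·P(T3) + P(D|T4)·P(T4) + P(D|T5)·P(T5) + P(D|T6)·P(T6)
      = 0.178·0.212 + 0.088·0.241 + 0.049·0.135 + 0.109·0.082 + 0.178·0.165 + 0.037·0.165
      = 0.037736 + 0.021208 + 0.006615 + 0.008938 + 0.02937 + 0.006105 = 0.109972

P(D) ≈ 0.1100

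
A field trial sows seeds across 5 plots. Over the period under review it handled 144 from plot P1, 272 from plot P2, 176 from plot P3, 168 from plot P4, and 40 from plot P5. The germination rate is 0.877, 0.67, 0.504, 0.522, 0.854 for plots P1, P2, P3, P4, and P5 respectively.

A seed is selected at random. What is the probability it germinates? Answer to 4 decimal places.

0.6489

Total: 144 + 272 + 176 + 168 + 40 = 800.
P(P1) = 144/800 = 0.18. P(P2) = 272/800 = 0.34. P(P3) = 176/800 = 0.22. P(P4) = 168/800 = 0.21. P(P5) = 40/800 = 0.05.
By the law of total probability,
P(G) = P(G|P1)·P(P1) + P(G|P2)·P(P2) + P(G|P3)·P(P3) + P(G|P4)·P(P4) + P(G|P5)·P(P5)
      = 0.877·0.18 + 0.67·0.34 + 0.504·0.22 + 0.522·0.21 + 0.854·0.05
      = 0.15786 + 0.2278 + 0.11088 + 0.10962 + 0.0427 = 0.64886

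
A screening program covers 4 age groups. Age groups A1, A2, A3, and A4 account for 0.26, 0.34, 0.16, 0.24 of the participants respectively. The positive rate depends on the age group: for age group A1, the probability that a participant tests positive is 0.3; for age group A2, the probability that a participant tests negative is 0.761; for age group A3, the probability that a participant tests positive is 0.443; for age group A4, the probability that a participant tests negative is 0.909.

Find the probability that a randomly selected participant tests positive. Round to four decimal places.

P(T|A2) = 1 − 0.761 = 0.239.
P(T|A4) = 1 − 0.909 = 0.091.
P(T) = P(T|A1)·P(A1) + P(T|A2)·P(A2) + P(T|A3)·P(A3) + P(T|A4)·P(A4)
      = 0.3·0.26 + 0.239·0.34 + 0.443·0.16 + 0.091·0.24
      = 0.078 + 0.08126 + 0.07088 + 0.02184 = 0.25198

0.2520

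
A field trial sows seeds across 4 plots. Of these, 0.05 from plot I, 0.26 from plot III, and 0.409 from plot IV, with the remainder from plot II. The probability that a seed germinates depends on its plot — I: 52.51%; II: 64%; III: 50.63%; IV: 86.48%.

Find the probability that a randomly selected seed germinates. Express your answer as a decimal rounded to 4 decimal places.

P(G) ≈ 0.6914

P(II) = 1 − (0.05 + 0.26 + 0.409) = 0.281.
P(G) = P(G|I)·P(I) + P(G|II)·P(II) + P(G|III)·P(III) + P(G|IV)·P(IV)
      = 0.5251·0.05 + 0.64·0.281 + 0.5063·0.26 + 0.8648·0.409
      = 0.026255 + 0.17984 + 0.131638 + 0.3537032 = 0.6914362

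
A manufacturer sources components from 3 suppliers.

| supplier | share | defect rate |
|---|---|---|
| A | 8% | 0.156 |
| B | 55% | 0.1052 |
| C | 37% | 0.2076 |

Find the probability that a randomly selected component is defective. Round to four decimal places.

P(D) ≈ 0.1472

P(D) = P(D|A)·P(A) + P(D|B)·P(B) + P(D|C)·P(C)
      = 0.156·0.08 + 0.1052·0.55 + 0.2076·0.37
      = 0.01248 + 0.05786 + 0.076812 = 0.147152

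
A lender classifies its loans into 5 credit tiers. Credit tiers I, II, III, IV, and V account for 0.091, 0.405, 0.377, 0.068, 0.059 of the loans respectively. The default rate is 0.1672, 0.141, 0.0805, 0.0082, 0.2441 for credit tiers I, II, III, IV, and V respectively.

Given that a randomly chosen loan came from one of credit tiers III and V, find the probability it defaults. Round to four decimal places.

Let S = {III, V}.
P(S) = 0.377 + 0.059 = 0.436.
P(D ∩ S) = 0.0805·0.377 + 0.2441·0.059 = 0.0303485 + 0.0144019 = 0.0447504.
P(D | S) = 0.0447504 / 0.436 = 0.102639…

P(D|S) ≈ 0.1026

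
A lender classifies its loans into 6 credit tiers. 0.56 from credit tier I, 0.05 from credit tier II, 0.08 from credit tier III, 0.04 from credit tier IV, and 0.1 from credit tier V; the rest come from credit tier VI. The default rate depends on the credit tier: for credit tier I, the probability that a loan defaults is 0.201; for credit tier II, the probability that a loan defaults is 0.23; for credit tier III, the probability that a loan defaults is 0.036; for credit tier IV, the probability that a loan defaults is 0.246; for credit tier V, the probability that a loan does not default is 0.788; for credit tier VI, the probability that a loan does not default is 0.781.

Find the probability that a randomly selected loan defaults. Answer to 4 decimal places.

P(D) ≈ 0.1952

P(VI) = 1 − (0.56 + 0.05 + 0.08 + 0.04 + 0.1) = 0.17.
P(D|V) = 1 − 0.788 = 0.212.
P(D|VI) = 1 − 0.781 = 0.219.
P(D) = P(D|I)·P(I) + P(D|II)·P(II) + P(D|III)·P(III) + P(D|IV)·P(IV) + P(D|V)·P(V) + P(D|VI)·P(VI)
      = 0.201·0.56 + 0.23·0.05 + 0.036·0.08 + 0.246·0.04 + 0.212·0.1 + 0.219·0.17
      = 0.11256 + 0.0115 + 0.00288 + 0.00984 + 0.0212 + 0.03723 = 0.19521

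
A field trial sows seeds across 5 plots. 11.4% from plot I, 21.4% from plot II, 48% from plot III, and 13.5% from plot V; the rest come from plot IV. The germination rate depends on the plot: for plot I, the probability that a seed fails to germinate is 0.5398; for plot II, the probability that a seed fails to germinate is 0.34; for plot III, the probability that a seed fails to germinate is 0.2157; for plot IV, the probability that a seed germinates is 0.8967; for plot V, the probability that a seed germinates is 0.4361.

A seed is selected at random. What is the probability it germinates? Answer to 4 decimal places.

P(IV) = 1 − (0.114 + 0.214 + 0.48 + 0.135) = 0.057.
P(G|I) = 1 − 0.5398 = 0.4602.
P(G|II) = 1 − 0.34 = 0.66.
P(G|III) = 1 − 0.2157 = 0.7843.
By the law of total probability,
P(G) = P(G|I)·P(I) + P(G|II)·P(II) + P(G|III)·P(III) + P(G|IV)·P(IV) + P(G|V)·P(V)
      = 0.4602·0.114 + 0.66·0.214 + 0.7843·0.48 + 0.8967·0.057 + 0.4361·0.135
      = 0.0524628 + 0.14124 + 0.376464 + 0.0511119 + 0.0588735 = 0.6801522

0.6802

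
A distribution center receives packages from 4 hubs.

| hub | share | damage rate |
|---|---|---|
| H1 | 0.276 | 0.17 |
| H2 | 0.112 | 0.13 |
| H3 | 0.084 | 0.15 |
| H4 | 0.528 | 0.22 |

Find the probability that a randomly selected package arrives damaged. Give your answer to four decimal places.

0.1902

Summing over the partition,
P(D) = P(D|H1)·P(H1) + P(D|H2)·P(H2) + P(D|H3)·P(H3) + P(D|H4)·P(H4)
      = 0.17·0.276 + 0.13·0.112 + 0.15·0.084 + 0.22·0.528
      = 0.04692 + 0.01456 + 0.0126 + 0.11616 = 0.19024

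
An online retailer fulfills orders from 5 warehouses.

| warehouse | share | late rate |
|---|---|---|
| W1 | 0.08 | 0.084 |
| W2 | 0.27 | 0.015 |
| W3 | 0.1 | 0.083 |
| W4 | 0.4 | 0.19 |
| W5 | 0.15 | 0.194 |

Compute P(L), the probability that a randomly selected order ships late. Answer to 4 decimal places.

0.1242

P(L) = P(L|W1)·P(W1) + P(L|W2)·P(W2) + P(L|W3)·P(W3) + P(L|W4)·P(W4) + P(L|W5)·P(W5)
      = 0.084·0.08 + 0.015·0.27 + 0.083·0.1 + 0.19·0.4 + 0.194·0.15
      = 0.00672 + 0.00405 + 0.0083 + 0.076 + 0.0291 = 0.12417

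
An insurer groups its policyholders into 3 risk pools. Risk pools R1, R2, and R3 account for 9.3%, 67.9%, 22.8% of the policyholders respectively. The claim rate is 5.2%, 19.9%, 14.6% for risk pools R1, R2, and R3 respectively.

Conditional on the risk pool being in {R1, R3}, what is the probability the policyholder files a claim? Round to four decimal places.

Let S = {R1, R3}.
P(S) = 0.093 + 0.228 = 0.321.
P(C ∩ S) = 0.052·0.093 + 0.146·0.228 = 0.004836 + 0.033288 = 0.038124.
P(C | S) = 0.038124 / 0.321 = 0.118766…

P(C|S) ≈ 0.1188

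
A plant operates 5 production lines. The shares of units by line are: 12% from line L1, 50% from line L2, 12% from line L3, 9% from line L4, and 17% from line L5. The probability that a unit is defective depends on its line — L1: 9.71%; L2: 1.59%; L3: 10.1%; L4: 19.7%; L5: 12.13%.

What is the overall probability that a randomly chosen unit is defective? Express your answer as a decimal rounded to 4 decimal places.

By the law of total probability,
P(D) = P(D|L1)·P(L1) + P(D|L2)·P(L2) + P(D|L3)·P(L3) + P(D|L4)·P(L4) + P(D|L5)·P(L5)
      = 0.0971·0.12 + 0.0159·0.5 + 0.101·0.12 + 0.197·0.09 + 0.1213·0.17
      = 0.011652 + 0.00795 + 0.01212 + 0.01773 + 0.020621 = 0.070073

P(D) ≈ 0.0701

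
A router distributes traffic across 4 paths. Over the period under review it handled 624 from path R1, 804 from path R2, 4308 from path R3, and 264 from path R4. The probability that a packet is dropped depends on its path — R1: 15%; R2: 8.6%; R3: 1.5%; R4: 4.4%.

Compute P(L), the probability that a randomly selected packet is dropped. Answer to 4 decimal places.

0.0398

Total: 624 + 804 + 4308 + 264 = 6000.
P(R1) = 624/6000 = 0.104. P(R2) = 804/6000 = 0.134. P(R3) = 4308/6000 = 0.718. P(R4) = 264/6000 = 0.044.
P(L) = P(L|R1)·P(R1) + P(L|R2)·P(R2) + P(L|R3)·P(R3) + P(L|R4)·P(R4)
      = 0.15·0.104 + 0.086·0.134 + 0.015·0.718 + 0.044·0.044
      = 0.0156 + 0.011524 + 0.01077 + 0.001936 = 0.03983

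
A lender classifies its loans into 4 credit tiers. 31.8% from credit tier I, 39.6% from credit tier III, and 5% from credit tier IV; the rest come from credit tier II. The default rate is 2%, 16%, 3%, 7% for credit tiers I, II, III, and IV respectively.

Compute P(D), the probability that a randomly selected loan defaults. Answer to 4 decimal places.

P(II) = 1 − (0.318 + 0.396 + 0.05) = 0.236.
P(D) = P(D|I)·P(I) + P(D|II)·P(II) + P(D|III)·P(III) + P(D|IV)·P(IV)
      = 0.02·0.318 + 0.16·0.236 + 0.03·0.396 + 0.07·0.05
      = 0.00636 + 0.03776 + 0.01188 + 0.0035 = 0.0595

0.0595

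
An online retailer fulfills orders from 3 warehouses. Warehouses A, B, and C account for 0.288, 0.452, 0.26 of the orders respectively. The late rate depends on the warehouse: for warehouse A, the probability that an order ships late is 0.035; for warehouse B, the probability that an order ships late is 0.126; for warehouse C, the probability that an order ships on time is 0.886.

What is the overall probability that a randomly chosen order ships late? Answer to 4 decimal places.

P(L|C) = 1 − 0.886 = 0.114.
By the law of total probability,
P(L) = P(L|A)·P(A) + P(L|B)·P(B) + P(L|C)·P(C)
      = 0.035·0.288 + 0.126·0.452 + 0.114·0.26
      = 0.01008 + 0.056952 + 0.02964 = 0.096672

P(L) ≈ 0.0967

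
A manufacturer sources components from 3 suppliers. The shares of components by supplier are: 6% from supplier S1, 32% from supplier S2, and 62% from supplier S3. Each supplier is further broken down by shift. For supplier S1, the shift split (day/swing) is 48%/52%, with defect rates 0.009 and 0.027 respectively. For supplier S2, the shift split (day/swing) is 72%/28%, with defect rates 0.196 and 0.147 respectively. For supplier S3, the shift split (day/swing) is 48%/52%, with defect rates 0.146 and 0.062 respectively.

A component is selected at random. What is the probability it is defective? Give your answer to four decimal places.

P(D|S1) = 0.48·0.009 + 0.52·0.027 = 0.00432 + 0.01404 = 0.01836
P(D|S2) = 0.72·0.196 + 0.28·0.147 = 0.14112 + 0.04116 = 0.18228
P(D|S3) = 0.48·0.146 + 0.52·0.062 = 0.07008 + 0.03224 = 0.10232
By total probability over the outer partition,
P(D) = 0.06·0.01836 + 0.32·0.18228 + 0.62·0.10232
      = 0.0011016 + 0.0583296 + 0.0634384 = 0.1228696

0.1229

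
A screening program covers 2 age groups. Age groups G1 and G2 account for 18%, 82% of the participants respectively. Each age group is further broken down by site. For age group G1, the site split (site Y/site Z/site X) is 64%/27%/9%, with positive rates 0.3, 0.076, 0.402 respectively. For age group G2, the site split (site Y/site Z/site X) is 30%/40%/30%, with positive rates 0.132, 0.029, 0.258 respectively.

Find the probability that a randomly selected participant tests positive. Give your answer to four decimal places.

P(T) ≈ 0.1502

P(T|G1) = 0.64·0.3 + 0.27·0.076 + 0.09·0.402 = 0.192 + 0.02052 + 0.03618 = 0.2487
P(T|G2) = 0.3·0.132 + 0.4·0.029 + 0.3·0.258 = 0.0396 + 0.0116 + 0.0774 = 0.1286
Then overall,
P(T) = 0.18·0.2487 + 0.82·0.1286
      = 0.044766 + 0.105452 = 0.150218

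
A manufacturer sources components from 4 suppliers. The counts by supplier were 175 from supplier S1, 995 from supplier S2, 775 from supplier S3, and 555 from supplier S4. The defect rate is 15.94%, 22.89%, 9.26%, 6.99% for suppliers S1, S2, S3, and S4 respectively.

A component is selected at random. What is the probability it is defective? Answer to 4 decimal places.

P(D) ≈ 0.1465

Total: 175 + 995 + 775 + 555 = 2500.
P(S1) = 175/2500 = 0.07. P(S2) = 995/2500 = 0.398. P(S3) = 775/2500 = 0.31. P(S4) = 555/2500 = 0.222.
P(D) = P(D|S1)·P(S1) + P(D|S2)·P(S2) + P(D|S3)·P(S3) + P(D|S4)·P(S4)
      = 0.1594·0.07 + 0.2289·0.398 + 0.0926·0.31 + 0.0699·0.222
      = 0.011158 + 0.0911022 + 0.028706 + 0.0155178 = 0.146484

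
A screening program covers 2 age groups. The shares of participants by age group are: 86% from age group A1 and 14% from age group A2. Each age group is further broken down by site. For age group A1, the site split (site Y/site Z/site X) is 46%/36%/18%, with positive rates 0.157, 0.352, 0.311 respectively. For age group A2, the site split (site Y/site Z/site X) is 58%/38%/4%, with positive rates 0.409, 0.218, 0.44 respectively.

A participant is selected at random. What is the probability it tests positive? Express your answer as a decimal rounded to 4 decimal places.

P(T) ≈ 0.2665

P(T|A1) = 0.46·0.157 + 0.36·0.352 + 0.18·0.311 = 0.07222 + 0.12672 + 0.05598 = 0.25492
P(T|A2) = 0.58·0.409 + 0.38·0.218 + 0.04·0.44 = 0.23722 + 0.08284 + 0.0176 = 0.33766
By total probability over the outer partition,
P(T) = 0.86·0.25492 + 0.14·0.33766
      = 0.2192312 + 0.0472724 = 0.2665036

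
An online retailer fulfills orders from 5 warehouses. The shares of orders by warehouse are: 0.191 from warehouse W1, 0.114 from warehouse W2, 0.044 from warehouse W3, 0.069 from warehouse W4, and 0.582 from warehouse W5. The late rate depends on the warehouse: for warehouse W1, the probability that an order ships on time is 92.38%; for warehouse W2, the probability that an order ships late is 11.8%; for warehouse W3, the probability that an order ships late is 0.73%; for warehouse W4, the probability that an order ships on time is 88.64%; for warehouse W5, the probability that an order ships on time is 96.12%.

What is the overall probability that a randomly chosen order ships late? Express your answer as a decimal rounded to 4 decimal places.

P(L) ≈ 0.0587

P(L|W1) = 1 − 0.9238 = 0.0762.
P(L|W4) = 1 − 0.8864 = 0.1136.
P(L|W5) = 1 − 0.9612 = 0.0388.
Summing over the partition,
P(L) = P(L|W1)·P(W1) + P(L|W2)·P(W2) + P(L|W3)·P(W3) + P(L|W4)·P(W4) + P(L|W5)·P(W5)
      = 0.0762·0.191 + 0.118·0.114 + 0.0073·0.044 + 0.1136·0.069 + 0.0388·0.582
      = 0.0145542 + 0.013452 + 0.0003212 + 0.0078384 + 0.0225816 = 0.0587474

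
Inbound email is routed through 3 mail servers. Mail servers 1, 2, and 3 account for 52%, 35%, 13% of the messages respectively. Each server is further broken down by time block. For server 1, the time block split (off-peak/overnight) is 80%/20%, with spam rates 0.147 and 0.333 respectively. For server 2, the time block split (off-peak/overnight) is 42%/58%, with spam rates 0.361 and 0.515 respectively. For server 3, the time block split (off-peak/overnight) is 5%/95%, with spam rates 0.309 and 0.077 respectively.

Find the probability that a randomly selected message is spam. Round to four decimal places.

0.2649

P(S|1) = 0.8·0.147 + 0.2·0.333 = 0.1176 + 0.0666 = 0.1842
P(S|2) = 0.42·0.361 + 0.58·0.515 = 0.15162 + 0.2987 = 0.45032
P(S|3) = 0.05·0.309 + 0.95·0.077 = 0.01545 + 0.07315 = 0.0886
By total probability over the outer partition,
P(S) = 0.52·0.1842 + 0.35·0.45032 + 0.13·0.0886
      = 0.095784 + 0.157612 + 0.011518 = 0.264914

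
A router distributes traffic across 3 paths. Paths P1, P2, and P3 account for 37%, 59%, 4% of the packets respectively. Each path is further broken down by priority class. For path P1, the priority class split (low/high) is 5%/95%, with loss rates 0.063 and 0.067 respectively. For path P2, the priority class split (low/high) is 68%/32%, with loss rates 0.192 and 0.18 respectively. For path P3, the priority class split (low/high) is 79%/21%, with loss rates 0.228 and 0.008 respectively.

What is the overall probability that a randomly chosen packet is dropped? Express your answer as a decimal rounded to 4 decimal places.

0.1430

P(L|P1) = 0.05·0.063 + 0.95·0.067 = 0.00315 + 0.06365 = 0.0668
P(L|P2) = 0.68·0.192 + 0.32·0.18 = 0.13056 + 0.0576 = 0.18816
P(L|P3) = 0.79·0.228 + 0.21·0.008 = 0.18012 + 0.00168 = 0.1818
Then overall,
P(L) = 0.37·0.0668 + 0.59·0.18816 + 0.04·0.1818
      = 0.024716 + 0.1110144 + 0.007272 = 0.1430024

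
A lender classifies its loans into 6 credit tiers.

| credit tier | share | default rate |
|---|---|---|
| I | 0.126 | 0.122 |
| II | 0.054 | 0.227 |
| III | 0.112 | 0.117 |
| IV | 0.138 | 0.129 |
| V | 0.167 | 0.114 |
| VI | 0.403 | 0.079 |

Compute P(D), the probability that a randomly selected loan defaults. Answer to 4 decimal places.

By the law of total probability,
P(D) = P(D|I)·P(I) + P(D|II)·P(II) + P(D|III)·P(III) + P(D|IV)·P(IV) + P(D|V)·P(V) + P(D|VI)·P(VI)
      = 0.122·0.126 + 0.227·0.054 + 0.117·0.112 + 0.129·0.138 + 0.114·0.167 + 0.079·0.403
      = 0.015372 + 0.012258 + 0.013104 + 0.017802 + 0.019038 + 0.031837 = 0.109411

0.1094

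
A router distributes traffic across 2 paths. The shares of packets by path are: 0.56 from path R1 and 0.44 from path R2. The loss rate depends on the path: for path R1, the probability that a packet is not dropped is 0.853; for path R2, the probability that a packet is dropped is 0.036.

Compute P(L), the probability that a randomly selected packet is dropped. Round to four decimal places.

P(L|R1) = 1 − 0.853 = 0.147.
P(L) = P(L|R1)·P(R1) + P(L|R2)·P(R2)
      = 0.147·0.56 + 0.036·0.44
      = 0.08232 + 0.01584 = 0.09816

0.0982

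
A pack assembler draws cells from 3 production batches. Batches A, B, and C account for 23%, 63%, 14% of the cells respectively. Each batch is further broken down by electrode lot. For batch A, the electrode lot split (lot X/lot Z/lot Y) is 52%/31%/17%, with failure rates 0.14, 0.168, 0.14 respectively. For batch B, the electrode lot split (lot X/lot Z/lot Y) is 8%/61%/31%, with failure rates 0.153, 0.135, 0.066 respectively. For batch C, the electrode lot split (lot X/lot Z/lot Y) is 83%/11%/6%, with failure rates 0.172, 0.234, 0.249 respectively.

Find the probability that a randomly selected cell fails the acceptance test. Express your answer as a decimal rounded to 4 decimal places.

P(F|A) = 0.52·0.14 + 0.31·0.168 + 0.17·0.14 = 0.0728 + 0.05208 + 0.0238 = 0.14868
P(F|B) = 0.08·0.153 + 0.61·0.135 + 0.31·0.066 = 0.01224 + 0.08235 + 0.02046 = 0.11505
P(F|C) = 0.83·0.172 + 0.11·0.234 + 0.06·0.249 = 0.14276 + 0.02574 + 0.01494 = 0.18344
Then overall,
P(F) = 0.23·0.14868 + 0.63·0.11505 + 0.14·0.18344
      = 0.0341964 + 0.0724815 + 0.0256816 = 0.1323595

P(F) ≈ 0.1324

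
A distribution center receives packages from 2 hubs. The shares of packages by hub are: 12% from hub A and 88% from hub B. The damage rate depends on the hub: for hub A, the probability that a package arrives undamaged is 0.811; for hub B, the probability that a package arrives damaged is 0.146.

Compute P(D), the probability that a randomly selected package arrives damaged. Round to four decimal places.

P(D|A) = 1 − 0.811 = 0.189.
P(D) = P(D|A)·P(A) + P(D|B)·P(B)
      = 0.189·0.12 + 0.146·0.88
      = 0.02268 + 0.12848 = 0.15116

P(D) ≈ 0.1512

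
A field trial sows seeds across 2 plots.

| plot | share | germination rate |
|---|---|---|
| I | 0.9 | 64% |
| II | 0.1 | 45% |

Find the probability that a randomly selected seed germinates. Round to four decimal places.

P(G) ≈ 0.6210

Summing over the partition,
P(G) = P(G|I)·P(I) + P(G|II)·P(II)
      = 0.64·0.9 + 0.45·0.1
      = 0.576 + 0.045 = 0.621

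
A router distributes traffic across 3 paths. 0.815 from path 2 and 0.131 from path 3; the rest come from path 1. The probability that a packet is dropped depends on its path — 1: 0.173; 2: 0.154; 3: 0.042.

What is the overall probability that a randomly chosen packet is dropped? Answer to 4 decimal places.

P(1) = 1 − (0.815 + 0.131) = 0.054.
Using total probability over the partition,
P(L) = P(L|1)·P(1) + P(L|2)·P(2) + P(L|3)·P(3)
      = 0.173·0.054 + 0.154·0.815 + 0.042·0.131
      = 0.009342 + 0.12551 + 0.005502 = 0.140354

0.1404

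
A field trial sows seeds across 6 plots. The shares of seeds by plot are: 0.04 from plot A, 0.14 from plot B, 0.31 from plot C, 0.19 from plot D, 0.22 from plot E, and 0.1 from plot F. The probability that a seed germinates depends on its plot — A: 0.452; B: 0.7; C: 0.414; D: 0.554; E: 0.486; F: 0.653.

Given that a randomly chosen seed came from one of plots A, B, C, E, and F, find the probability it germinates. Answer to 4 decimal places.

Let S = {A, B, C, E, F}.
P(S) = 0.04 + 0.14 + 0.31 + 0.22 + 0.1 = 0.81.
P(G ∩ S) = 0.452·0.04 + 0.7·0.14 + 0.414·0.31 + 0.486·0.22 + 0.653·0.1 = 0.01808 + 0.098 + 0.12834 + 0.10692 + 0.0653 = 0.41664.
P(G | S) = 0.41664 / 0.81 = 0.514370…

0.5144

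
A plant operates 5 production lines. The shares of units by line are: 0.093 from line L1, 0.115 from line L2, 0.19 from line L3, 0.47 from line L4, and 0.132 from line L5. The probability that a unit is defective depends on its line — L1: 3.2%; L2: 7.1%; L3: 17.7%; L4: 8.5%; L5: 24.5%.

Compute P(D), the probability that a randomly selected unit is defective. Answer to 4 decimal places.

P(D) ≈ 0.1171

P(D) = P(D|L1)·P(L1) + P(D|L2)·P(L2) + P(D|L3)·P(L3) + P(D|L4)·P(L4) + P(D|L5)·P(L5)
      = 0.032·0.093 + 0.071·0.115 + 0.177·0.19 + 0.085·0.47 + 0.245·0.132
      = 0.002976 + 0.008165 + 0.03363 + 0.03995 + 0.03234 = 0.117061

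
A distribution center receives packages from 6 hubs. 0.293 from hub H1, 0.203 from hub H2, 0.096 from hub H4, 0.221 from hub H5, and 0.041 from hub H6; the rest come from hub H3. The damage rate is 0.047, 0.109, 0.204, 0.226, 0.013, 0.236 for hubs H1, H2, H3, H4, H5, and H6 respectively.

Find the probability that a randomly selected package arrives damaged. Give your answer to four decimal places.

P(H3) = 1 − (0.293 + 0.203 + 0.096 + 0.221 + 0.041) = 0.146.
Using total probability over the partition,
P(D) = P(D|H1)·P(H1) + P(D|H2)·P(H2) + P(D|H3)·P(H3) + P(D|H4)·P(H4) + P(D|H5)·P(H5) + P(D|H6)·P(H6)
      = 0.047·0.293 + 0.109·0.203 + 0.204·0.146 + 0.226·0.096 + 0.013·0.221 + 0.236·0.041
      = 0.013771 + 0.022127 + 0.029784 + 0.021696 + 0.002873 + 0.009676 = 0.099927

P(D) ≈ 0.0999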